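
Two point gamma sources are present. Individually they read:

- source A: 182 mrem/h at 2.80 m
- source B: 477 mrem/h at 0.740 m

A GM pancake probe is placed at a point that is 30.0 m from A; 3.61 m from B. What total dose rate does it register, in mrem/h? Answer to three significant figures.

By superposition, sum each source's inverse-square contribution:
A: 182 × (2.80/30.0)² = 1.585 mrem/h
B: 477 × (0.740/3.61)² = 20.04 mrem/h
Total = 1.585 + 20.04 = 21.62 mrem/h.

21.6 mrem/h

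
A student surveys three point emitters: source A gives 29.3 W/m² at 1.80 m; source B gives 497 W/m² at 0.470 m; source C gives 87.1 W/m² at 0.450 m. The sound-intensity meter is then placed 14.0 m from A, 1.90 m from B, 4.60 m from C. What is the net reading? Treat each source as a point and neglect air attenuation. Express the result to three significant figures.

Each source contributes Iᵢ·(dᵢ/rᵢ)²; contributions add.
A: 29.3 × (1.80/14.0)² = 0.4843 W/m²
B: 497 × (0.470/1.90)² = 30.41 W/m²
C: 87.1 × (0.450/4.60)² = 0.8335 W/m²
Total = 0.4843 + 30.41 + 0.8335 = 31.73 W/m².

31.7 W/m²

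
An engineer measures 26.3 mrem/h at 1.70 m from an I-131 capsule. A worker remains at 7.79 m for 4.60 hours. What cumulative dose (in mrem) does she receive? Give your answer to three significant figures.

Using I₁d₁² = I₂d₂², rate at 7.79 m:
26.3 × (1.70/7.79)² = 26.3 × 0.04762 = 1.252 mrem/h.
Dose = rate × time = 1.252 mrem/h × 4.600 h = 5.759 mrem.

5.76 mrem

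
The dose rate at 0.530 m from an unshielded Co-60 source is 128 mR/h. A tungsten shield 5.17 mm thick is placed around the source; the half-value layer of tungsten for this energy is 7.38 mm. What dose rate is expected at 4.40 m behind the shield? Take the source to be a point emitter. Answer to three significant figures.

Distance alone: (0.530/4.40)² = 0.01451, so 128 × 0.01451 = 1.857 mR/h.
Shield: 5.17/7.38 = 0.7005 half-value layers → attenuation 2^(−0.7005) = 0.6154.
Combined: 1.857 × 0.6154 = 1.143 mR/h.

1.14 mR/h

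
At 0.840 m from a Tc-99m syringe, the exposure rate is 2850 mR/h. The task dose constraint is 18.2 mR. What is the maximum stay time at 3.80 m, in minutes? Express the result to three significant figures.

Applying the 1/r² law, rate at 3.80 m:
2850 × (0.840/3.80)² = 2850 × 0.04886 = 139.3 mR/h.
Stay time = 18.2 mR ÷ 139.3 mR/h = 0.1307 h = 7.842 min.

7.84 min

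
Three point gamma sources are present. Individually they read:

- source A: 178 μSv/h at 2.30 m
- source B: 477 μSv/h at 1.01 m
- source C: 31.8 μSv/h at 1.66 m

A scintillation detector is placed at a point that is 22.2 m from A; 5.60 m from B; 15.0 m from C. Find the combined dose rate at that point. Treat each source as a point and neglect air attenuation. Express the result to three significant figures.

17.8 μSv/h

By superposition, sum each source's inverse-square contribution:
A: 178 × (2.30/22.2)² = 1.911 μSv/h
B: 477 × (1.01/5.60)² = 15.52 μSv/h
C: 31.8 × (1.66/15.0)² = 0.3895 μSv/h
Total = 1.911 + 15.52 + 0.3895 = 17.82 μSv/h.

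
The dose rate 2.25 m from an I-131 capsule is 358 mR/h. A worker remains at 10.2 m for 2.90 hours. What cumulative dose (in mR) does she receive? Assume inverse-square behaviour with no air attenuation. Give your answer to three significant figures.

Using I₁d₁² = I₂d₂², rate at 10.2 m:
358 × (2.25/10.2)² = 358 × 0.04866 = 17.42 mR/h.
Dose = rate × time = 17.42 mR/h × 2.900 h = 50.52 mR.

50.5 mR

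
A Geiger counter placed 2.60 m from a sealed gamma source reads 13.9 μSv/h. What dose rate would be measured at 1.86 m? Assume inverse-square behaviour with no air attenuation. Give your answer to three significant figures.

By the inverse-square law, scaling from 2.60 m to 1.86 m:
13.9 × (2.60/1.86)² = 13.9 × 1.954 = 27.16 μSv/h.

27.2 μSv/h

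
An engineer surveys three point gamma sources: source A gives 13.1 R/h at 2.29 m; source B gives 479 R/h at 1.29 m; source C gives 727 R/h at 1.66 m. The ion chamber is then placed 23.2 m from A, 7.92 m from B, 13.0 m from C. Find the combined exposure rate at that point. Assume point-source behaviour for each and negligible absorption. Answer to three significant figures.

Each source contributes Iᵢ·(dᵢ/rᵢ)²; contributions add.
A: 13.1 × (2.29/23.2)² = 0.1276 R/h
B: 479 × (1.29/7.92)² = 12.71 R/h
C: 727 × (1.66/13.0)² = 11.85 R/h
Total = 0.1276 + 12.71 + 11.85 = 24.69 R/h.

24.7 R/h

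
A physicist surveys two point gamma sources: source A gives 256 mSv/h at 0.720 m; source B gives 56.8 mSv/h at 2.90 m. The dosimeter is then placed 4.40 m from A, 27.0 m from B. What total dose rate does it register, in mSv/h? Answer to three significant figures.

By superposition, sum each source's inverse-square contribution:
A: 256 × (0.720/4.40)² = 6.855 mSv/h
B: 56.8 × (2.90/27.0)² = 0.6553 mSv/h
Total = 6.855 + 0.6553 = 7.510 mSv/h.

7.51 mSv/h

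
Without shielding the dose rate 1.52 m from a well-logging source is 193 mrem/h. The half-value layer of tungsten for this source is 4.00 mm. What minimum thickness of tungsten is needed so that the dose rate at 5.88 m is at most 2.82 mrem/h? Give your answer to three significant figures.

8.77 mm

At 5.88 m, distance alone gives (1.52/5.88)² = 0.06682, so 193 × 0.06682 = 12.90 mrem/h.
Further attenuation needed: 12.90/2.82 = 4.574.
n = log₂(4.574) = 2.193 half-value layers.
Thickness = 2.193 × 4.00 mm = 8.772 mm.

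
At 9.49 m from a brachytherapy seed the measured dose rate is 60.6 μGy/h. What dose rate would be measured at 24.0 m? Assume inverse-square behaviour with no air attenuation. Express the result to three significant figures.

Intensity scales as (d₁/d₂)², so scaling from 9.49 m to 24.0 m:
60.6 × (9.49/24.0)² = 60.6 × 0.1564 = 9.478 μGy/h.

9.48 μGy/h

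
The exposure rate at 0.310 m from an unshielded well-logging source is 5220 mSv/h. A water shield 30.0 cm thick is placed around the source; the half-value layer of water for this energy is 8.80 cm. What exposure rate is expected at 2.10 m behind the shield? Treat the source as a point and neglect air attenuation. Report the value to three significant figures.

Distance alone: 5220 × (0.310/2.10)² = 5220 × 0.02179 = 113.7 mSv/h.
Shield: 30.0/8.80 = 3.409 half-value layers → attenuation 2^(−3.409) = 0.09414.
Combined: 113.7 × 0.09414 = 10.70 mSv/h.

10.7 mSv/h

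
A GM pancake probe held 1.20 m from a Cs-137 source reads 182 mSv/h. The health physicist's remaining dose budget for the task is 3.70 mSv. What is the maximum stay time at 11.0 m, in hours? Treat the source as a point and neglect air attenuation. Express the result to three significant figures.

Using I₁d₁² = I₂d₂², rate at 11.0 m:
182 × (1.20/11.0)² = 182 × 0.01190 = 2.166 mSv/h.
Stay time = 3.70 mSv ÷ 2.166 mSv/h = 1.708 h.

1.71 h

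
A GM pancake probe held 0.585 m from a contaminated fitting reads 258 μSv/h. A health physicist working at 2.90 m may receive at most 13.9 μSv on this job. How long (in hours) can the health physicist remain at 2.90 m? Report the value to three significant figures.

Applying the 1/r² law, rate at 2.90 m:
258 × (0.585/2.90)² = 258 × 0.04069 = 10.50 μSv/h.
Stay time = 13.9 μSv ÷ 10.50 μSv/h = 1.324 h.

1.32 h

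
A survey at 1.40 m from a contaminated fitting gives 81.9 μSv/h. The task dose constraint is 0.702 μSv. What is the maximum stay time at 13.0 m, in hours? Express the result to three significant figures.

Using I₁d₁² = I₂d₂², rate at 13.0 m:
81.9 × (1.40/13.0)² = 81.9 × 0.01160 = 0.9500 μSv/h.
Stay time = 0.702 μSv ÷ 0.9500 μSv/h = 0.7389 h.

0.739 h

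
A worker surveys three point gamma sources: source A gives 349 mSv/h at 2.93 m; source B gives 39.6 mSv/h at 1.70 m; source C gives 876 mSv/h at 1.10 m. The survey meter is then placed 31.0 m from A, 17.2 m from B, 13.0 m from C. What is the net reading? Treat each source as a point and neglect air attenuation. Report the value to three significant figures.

9.78 mSv/h

Each source contributes Iᵢ·(dᵢ/rᵢ)²; contributions add.
A: 349 × (2.93/31.0)² = 3.118 mSv/h
B: 39.6 × (1.70/17.2)² = 0.3868 mSv/h
C: 876 × (1.10/13.0)² = 6.272 mSv/h
Total = 3.118 + 0.3868 + 6.272 = 9.777 mSv/h.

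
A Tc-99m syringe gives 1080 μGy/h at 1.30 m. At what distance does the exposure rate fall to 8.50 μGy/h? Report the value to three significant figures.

14.7 m

Applying the 1/r² law, d₂ = d₁·√(I₁/I₂).
I₁/I₂ = 1080/8.50 = 127.1, so d₂ = 1.30 × √127.1 = 14.66 m.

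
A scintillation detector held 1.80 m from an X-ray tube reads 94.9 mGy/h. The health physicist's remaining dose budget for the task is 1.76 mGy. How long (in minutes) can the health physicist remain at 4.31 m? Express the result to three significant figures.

6.38 min

Since intensity falls as 1/r², rate at 4.31 m:
94.9 × (1.80/4.31)² = 94.9 × 0.1744 = 16.55 mGy/h.
Stay time = 1.76 mGy ÷ 16.55 mGy/h = 0.1063 h = 6.378 min.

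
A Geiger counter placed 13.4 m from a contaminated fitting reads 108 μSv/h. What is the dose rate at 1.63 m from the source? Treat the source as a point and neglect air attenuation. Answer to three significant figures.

7300 μSv/h

Since intensity falls as 1/r², scaling from 13.4 m to 1.63 m:
108 × (13.4/1.63)² = 108 × 67.58 = 7299 μSv/h.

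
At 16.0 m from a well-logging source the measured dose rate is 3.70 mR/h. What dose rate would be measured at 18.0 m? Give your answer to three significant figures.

Applying the 1/r² law, scaling from 16.0 m to 18.0 m:
(16.0/18.0)² = 0.7901, so 3.70 × 0.7901 = 2.923 mR/h.

2.92 mR/h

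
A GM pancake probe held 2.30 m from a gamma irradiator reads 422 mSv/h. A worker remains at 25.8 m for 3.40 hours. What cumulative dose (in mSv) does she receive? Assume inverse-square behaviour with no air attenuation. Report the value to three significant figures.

Since intensity falls as 1/r², rate at 25.8 m:
422 × (2.30/25.8)² = 422 × 0.007947 = 3.354 mSv/h.
Dose = rate × time = 3.354 mSv/h × 3.400 h = 11.40 mSv.

11.4 mSv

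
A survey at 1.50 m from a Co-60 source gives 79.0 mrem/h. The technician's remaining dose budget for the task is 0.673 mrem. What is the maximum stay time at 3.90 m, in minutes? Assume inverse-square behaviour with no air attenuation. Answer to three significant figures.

3.46 min

By the inverse-square law, rate at 3.90 m:
(1.50/3.90)² = 0.1479, so 79.0 × 0.1479 = 11.68 mrem/h.
Stay time = 0.673 mrem ÷ 11.68 mrem/h = 0.05762 h = 3.457 min.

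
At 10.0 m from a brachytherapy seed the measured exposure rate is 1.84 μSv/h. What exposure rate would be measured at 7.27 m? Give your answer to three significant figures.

3.48 μSv/h

Using I₁d₁² = I₂d₂², scaling from 10.0 m to 7.27 m:
(10.0/7.27)² = 1.892, so 1.84 × 1.892 = 3.481 μSv/h.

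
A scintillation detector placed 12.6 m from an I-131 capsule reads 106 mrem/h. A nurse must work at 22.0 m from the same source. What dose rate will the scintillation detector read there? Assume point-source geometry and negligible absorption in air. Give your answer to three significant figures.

34.8 mrem/h

By the inverse-square law, scaling from 12.6 m to 22.0 m:
(12.6/22.0)² = 0.3280, so 106 × 0.3280 = 34.77 mrem/h.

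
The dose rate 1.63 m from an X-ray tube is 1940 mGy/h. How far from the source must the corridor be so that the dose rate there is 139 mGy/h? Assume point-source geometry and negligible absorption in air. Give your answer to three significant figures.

6.09 m

Since intensity falls as 1/r², d₂ = d₁·√(I₁/I₂).
I₁/I₂ = 1940/139 = 13.96, so d₂ = 1.63 × √13.96 = 6.090 m.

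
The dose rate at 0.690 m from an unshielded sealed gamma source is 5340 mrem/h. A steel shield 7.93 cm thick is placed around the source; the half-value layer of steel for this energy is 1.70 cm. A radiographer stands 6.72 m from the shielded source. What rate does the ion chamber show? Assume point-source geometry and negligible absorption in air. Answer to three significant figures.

2.22 mrem/h

Distance alone: 5340 × (0.690/6.72)² = 5340 × 0.01054 = 56.28 mrem/h.
Shield: 7.93/1.70 = 4.665 half-value layers → attenuation 2^(−4.665) = 0.03942.
Combined: 56.28 × 0.03942 = 2.219 mrem/h.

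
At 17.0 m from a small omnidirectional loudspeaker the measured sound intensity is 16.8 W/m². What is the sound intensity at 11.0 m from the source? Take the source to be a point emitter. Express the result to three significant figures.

40.1 W/m²

Since intensity falls as 1/r², scaling from 17.0 m to 11.0 m:
16.8 × (17.0/11.0)² = 16.8 × 2.388 = 40.12 W/m².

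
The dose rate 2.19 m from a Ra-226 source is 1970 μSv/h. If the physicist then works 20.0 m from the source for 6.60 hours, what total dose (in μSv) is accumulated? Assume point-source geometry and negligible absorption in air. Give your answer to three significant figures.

156 μSv

Using I₁d₁² = I₂d₂², rate at 20.0 m:
1970 × (2.19/20.0)² = 1970 × 0.01199 = 23.62 μSv/h.
Dose = rate × time = 23.62 μSv/h × 6.600 h = 155.9 μSv.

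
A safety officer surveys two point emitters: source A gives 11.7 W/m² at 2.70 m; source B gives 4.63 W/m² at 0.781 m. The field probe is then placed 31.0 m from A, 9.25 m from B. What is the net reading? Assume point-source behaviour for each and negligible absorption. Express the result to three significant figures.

Each source contributes Iᵢ·(dᵢ/rᵢ)²; contributions add.
A: 11.7 × (2.70/31.0)² = 0.08875 W/m²
B: 4.63 × (0.781/9.25)² = 0.03301 W/m²
Total = 0.08875 + 0.03301 = 0.1218 W/m².

0.122 W/m²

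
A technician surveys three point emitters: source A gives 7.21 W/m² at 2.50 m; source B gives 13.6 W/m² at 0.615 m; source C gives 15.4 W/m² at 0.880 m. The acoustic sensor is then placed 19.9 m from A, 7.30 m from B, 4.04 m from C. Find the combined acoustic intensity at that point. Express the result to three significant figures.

By superposition, sum each source's inverse-square contribution:
A: 7.21 × (2.50/19.9)² = 0.1138 W/m²
B: 13.6 × (0.615/7.30)² = 0.09653 W/m²
C: 15.4 × (0.880/4.04)² = 0.7307 W/m²
Total = 0.1138 + 0.09653 + 0.7307 = 0.9410 W/m².

0.941 W/m²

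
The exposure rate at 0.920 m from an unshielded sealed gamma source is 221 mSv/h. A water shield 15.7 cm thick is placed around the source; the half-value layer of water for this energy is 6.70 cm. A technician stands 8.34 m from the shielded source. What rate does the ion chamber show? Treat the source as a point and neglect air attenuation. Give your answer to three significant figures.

0.530 mSv/h

Distance alone: (0.920/8.34)² = 0.01217, so 221 × 0.01217 = 2.690 mSv/h.
Shield: 15.7/6.70 = 2.343 half-value layers → attenuation 2^(−2.343) = 0.1971.
Combined: 2.690 × 0.1971 = 0.5302 mSv/h.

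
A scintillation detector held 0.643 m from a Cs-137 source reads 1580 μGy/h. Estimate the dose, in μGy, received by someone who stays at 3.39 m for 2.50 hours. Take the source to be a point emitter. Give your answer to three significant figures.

Since intensity falls as 1/r², rate at 3.39 m:
(0.643/3.39)² = 0.03598, so 1580 × 0.03598 = 56.85 μGy/h.
Dose = rate × time = 56.85 μGy/h × 2.500 h = 142.1 μGy.

142 μGy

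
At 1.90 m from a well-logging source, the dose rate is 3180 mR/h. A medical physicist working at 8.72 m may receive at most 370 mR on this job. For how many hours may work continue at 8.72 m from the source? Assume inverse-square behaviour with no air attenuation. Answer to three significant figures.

2.45 h

Using I₁d₁² = I₂d₂², rate at 8.72 m:
3180 × (1.90/8.72)² = 3180 × 0.04748 = 151.0 mR/h.
Stay time = 370 mR ÷ 151.0 mR/h = 2.450 h.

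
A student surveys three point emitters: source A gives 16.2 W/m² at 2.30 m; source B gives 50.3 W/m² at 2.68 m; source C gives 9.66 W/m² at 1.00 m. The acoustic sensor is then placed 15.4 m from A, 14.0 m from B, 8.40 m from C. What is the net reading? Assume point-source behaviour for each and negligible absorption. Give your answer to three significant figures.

Each source contributes Iᵢ·(dᵢ/rᵢ)²; contributions add.
A: 16.2 × (2.30/15.4)² = 0.3614 W/m²
B: 50.3 × (2.68/14.0)² = 1.843 W/m²
C: 9.66 × (1.00/8.40)² = 0.1369 W/m²
Total = 0.3614 + 1.843 + 0.1369 = 2.341 W/m².

2.34 W/m²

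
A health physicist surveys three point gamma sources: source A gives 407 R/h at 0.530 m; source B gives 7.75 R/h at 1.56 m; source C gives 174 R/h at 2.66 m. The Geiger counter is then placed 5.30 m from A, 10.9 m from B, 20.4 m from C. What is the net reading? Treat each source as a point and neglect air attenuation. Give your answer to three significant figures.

By superposition, sum each source's inverse-square contribution:
A: 407 × (0.530/5.30)² = 4.070 R/h
B: 7.75 × (1.56/10.9)² = 0.1587 R/h
C: 174 × (2.66/20.4)² = 2.958 R/h
Total = 4.070 + 0.1587 + 2.958 = 7.187 R/h.

7.19 R/h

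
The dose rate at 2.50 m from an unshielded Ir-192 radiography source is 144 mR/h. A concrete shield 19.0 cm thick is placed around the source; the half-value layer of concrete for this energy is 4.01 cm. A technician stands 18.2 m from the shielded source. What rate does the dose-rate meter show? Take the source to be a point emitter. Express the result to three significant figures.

0.102 mR/h

Distance alone: (2.50/18.2)² = 0.01887, so 144 × 0.01887 = 2.717 mR/h.
Shield: 19.0/4.01 = 4.738 half-value layers → attenuation 2^(−4.738) = 0.03747.
Combined: 2.717 × 0.03747 = 0.1018 mR/h.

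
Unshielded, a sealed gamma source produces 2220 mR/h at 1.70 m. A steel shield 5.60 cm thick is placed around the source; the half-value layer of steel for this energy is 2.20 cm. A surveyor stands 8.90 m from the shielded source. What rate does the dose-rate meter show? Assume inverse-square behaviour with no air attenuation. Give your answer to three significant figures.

13.9 mR/h

Distance alone: 2220 × (1.70/8.90)² = 2220 × 0.03649 = 81.01 mR/h.
Shield: 5.60/2.20 = 2.545 half-value layers → attenuation 2^(−2.545) = 0.1713.
Combined: 81.01 × 0.1713 = 13.88 mR/h.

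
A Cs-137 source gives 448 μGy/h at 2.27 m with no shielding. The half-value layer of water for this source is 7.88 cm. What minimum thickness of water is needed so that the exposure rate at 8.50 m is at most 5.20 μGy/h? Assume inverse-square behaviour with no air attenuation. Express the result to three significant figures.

20.6 cm

At 8.50 m, distance alone gives (2.27/8.50)² = 0.07132, so 448 × 0.07132 = 31.95 μGy/h.
Further attenuation needed: 31.95/5.20 = 6.144.
n = log₂(6.144) = 2.619 half-value layers.
Thickness = 2.619 × 7.88 cm = 20.64 cm.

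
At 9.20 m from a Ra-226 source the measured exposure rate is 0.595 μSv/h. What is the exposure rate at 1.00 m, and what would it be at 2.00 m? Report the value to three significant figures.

50.4 μSv/h; 12.6 μSv/h

Since intensity falls as 1/r²,
At 1.00 m: (9.20/1.00)² = 84.64, so 0.595 × 84.64 = 50.36 μSv/h
At 2.00 m: 50.36 × (1.00/2.00)² = 50.36 × 0.2500 = 12.59 μSv/h.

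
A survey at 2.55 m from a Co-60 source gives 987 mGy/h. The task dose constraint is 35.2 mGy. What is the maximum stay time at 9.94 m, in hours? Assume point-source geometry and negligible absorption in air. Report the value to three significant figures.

0.542 h

Applying the 1/r² law, rate at 9.94 m:
(2.55/9.94)² = 0.06581, so 987 × 0.06581 = 64.95 mGy/h.
Stay time = 35.2 mGy ÷ 64.95 mGy/h = 0.5420 h.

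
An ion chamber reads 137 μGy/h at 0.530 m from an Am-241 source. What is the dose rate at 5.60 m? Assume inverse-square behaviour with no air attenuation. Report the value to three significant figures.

1.23 μGy/h

Using I₁d₁² = I₂d₂², the rate at 5.60 m is
137 × (0.530/5.60)² = 137 × 0.008957 = 1.227 μGy/h.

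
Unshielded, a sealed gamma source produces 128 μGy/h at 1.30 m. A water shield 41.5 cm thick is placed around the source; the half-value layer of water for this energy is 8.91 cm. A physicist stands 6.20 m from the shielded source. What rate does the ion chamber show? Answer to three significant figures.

0.223 μGy/h

Distance alone: (1.30/6.20)² = 0.04396, so 128 × 0.04396 = 5.627 μGy/h.
Shield: 41.5/8.91 = 4.658 half-value layers → attenuation 2^(−4.658) = 0.03961.
Combined: 5.627 × 0.03961 = 0.2229 μGy/h.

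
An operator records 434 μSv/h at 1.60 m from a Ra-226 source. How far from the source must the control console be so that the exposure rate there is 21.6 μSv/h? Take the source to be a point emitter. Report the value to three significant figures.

Since intensity falls as 1/r², d₂ = d₁·√(I₁/I₂).
I₁/I₂ = 434/21.6 = 20.09, so d₂ = 1.60 × √20.09 = 7.171 m.

7.17 m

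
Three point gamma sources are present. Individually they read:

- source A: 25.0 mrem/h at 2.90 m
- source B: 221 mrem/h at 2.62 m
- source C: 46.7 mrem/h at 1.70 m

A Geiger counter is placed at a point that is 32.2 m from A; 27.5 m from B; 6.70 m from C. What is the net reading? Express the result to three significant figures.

5.22 mrem/h

Each source contributes Iᵢ·(dᵢ/rᵢ)²; contributions add.
A: 25.0 × (2.90/32.2)² = 0.2028 mrem/h
B: 221 × (2.62/27.5)² = 2.006 mrem/h
C: 46.7 × (1.70/6.70)² = 3.007 mrem/h
Total = 0.2028 + 2.006 + 3.007 = 5.216 mrem/h.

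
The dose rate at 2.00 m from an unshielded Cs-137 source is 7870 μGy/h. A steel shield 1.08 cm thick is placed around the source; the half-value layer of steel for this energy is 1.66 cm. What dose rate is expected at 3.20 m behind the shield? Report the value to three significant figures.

1960 μGy/h

Distance alone: 7870 × (2.00/3.20)² = 7870 × 0.3906 = 3074 μGy/h.
Shield: 1.08/1.66 = 0.6506 half-value layers → attenuation 2^(−0.6506) = 0.6370.
Combined: 3074 × 0.6370 = 1958 μGy/h.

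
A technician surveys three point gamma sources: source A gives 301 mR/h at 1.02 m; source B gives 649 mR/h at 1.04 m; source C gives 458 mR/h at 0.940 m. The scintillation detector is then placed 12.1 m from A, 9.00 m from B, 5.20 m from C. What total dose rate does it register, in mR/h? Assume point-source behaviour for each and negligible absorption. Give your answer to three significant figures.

Each source contributes Iᵢ·(dᵢ/rᵢ)²; contributions add.
A: 301 × (1.02/12.1)² = 2.139 mR/h
B: 649 × (1.04/9.00)² = 8.666 mR/h
C: 458 × (0.940/5.20)² = 14.97 mR/h
Total = 2.139 + 8.666 + 14.97 = 25.78 mR/h.

25.8 mR/h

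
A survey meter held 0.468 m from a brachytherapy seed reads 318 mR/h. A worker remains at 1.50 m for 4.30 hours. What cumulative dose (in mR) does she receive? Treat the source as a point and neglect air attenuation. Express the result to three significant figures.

133 mR

Since intensity falls as 1/r², rate at 1.50 m:
(0.468/1.50)² = 0.09734, so 318 × 0.09734 = 30.95 mR/h.
Dose = rate × time = 30.95 mR/h × 4.300 h = 133.1 mR.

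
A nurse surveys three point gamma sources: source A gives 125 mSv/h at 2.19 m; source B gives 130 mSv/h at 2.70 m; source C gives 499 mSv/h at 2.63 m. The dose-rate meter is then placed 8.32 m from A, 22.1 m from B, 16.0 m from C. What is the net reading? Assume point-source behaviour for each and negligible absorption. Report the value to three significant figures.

24.1 mSv/h

Each source contributes Iᵢ·(dᵢ/rᵢ)²; contributions add.
A: 125 × (2.19/8.32)² = 8.661 mSv/h
B: 130 × (2.70/22.1)² = 1.940 mSv/h
C: 499 × (2.63/16.0)² = 13.48 mSv/h
Total = 8.661 + 1.940 + 13.48 = 24.08 mSv/h.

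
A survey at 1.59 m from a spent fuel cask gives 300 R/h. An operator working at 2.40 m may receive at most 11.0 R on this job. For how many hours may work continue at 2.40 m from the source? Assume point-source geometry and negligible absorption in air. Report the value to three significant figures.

Since intensity falls as 1/r², rate at 2.40 m:
(1.59/2.40)² = 0.4389, so 300 × 0.4389 = 131.7 R/h.
Stay time = 11.0 R ÷ 131.7 R/h = 0.08352 h.

0.0835 h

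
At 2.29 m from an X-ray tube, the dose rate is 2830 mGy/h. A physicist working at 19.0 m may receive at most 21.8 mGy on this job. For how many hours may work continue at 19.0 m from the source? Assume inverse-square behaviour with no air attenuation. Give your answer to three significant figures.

0.530 h

Using I₁d₁² = I₂d₂², rate at 19.0 m:
2830 × (2.29/19.0)² = 2830 × 0.01453 = 41.12 mGy/h.
Stay time = 21.8 mGy ÷ 41.12 mGy/h = 0.5302 h.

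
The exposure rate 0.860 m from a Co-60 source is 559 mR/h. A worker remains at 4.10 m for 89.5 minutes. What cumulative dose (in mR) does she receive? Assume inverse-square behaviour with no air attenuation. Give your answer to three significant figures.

Using I₁d₁² = I₂d₂², rate at 4.10 m:
559 × (0.860/4.10)² = 559 × 0.04400 = 24.60 mR/h.
Dose = rate × time = 24.60 mR/h × 1.492 h = 36.70 mR.

36.7 mR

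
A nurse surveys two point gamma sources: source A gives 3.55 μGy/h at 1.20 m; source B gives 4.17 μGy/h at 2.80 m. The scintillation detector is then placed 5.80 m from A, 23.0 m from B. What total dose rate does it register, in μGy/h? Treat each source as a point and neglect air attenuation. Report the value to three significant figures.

Each source contributes Iᵢ·(dᵢ/rᵢ)²; contributions add.
A: 3.55 × (1.20/5.80)² = 0.1520 μGy/h
B: 4.17 × (2.80/23.0)² = 0.06180 μGy/h
Total = 0.1520 + 0.06180 = 0.2138 μGy/h.

0.214 μGy/h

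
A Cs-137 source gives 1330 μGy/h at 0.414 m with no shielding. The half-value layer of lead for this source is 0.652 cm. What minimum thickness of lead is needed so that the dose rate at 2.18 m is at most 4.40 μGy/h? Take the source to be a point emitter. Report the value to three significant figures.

At 2.18 m, distance alone gives (0.414/2.18)² = 0.03607, so 1330 × 0.03607 = 47.97 μGy/h.
Further attenuation needed: 47.97/4.40 = 10.90.
n = log₂(10.90) = 3.446 half-value layers.
Thickness = 3.446 × 0.652 cm = 2.247 cm.

2.25 cm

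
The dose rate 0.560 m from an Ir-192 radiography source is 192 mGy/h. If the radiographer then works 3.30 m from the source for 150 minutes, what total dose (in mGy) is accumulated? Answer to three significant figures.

Applying the 1/r² law, rate at 3.30 m:
192 × (0.560/3.30)² = 192 × 0.02880 = 5.530 mGy/h.
Dose = rate × time = 5.530 mGy/h × 2.500 h = 13.83 mGy.

13.8 mGy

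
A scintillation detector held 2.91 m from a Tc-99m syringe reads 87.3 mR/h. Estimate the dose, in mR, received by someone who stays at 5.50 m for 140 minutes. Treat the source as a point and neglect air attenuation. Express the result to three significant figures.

Since intensity falls as 1/r², rate at 5.50 m:
(2.91/5.50)² = 0.2799, so 87.3 × 0.2799 = 24.44 mR/h.
Dose = rate × time = 24.44 mR/h × 2.333 h = 57.02 mR.

57.0 mR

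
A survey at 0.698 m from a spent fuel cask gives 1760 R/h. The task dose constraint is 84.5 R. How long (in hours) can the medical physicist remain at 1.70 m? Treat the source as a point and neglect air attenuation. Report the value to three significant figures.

0.285 h

Using I₁d₁² = I₂d₂², rate at 1.70 m:
(0.698/1.70)² = 0.1686, so 1760 × 0.1686 = 296.7 R/h.
Stay time = 84.5 R ÷ 296.7 R/h = 0.2848 h.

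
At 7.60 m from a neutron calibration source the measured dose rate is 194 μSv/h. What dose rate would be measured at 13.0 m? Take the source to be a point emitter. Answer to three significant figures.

66.3 μSv/h

By the inverse-square law, scaling from 7.60 m to 13.0 m:
(7.60/13.0)² = 0.3418, so 194 × 0.3418 = 66.31 μSv/h.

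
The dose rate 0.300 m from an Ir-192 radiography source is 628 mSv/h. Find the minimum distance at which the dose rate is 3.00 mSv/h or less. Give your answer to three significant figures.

4.34 m

By the inverse-square law, d₂ = d₁·√(I₁/I₂).
I₁/I₂ = 628/3.00 = 209.3, so d₂ = 0.300 × √209.3 = 4.340 m.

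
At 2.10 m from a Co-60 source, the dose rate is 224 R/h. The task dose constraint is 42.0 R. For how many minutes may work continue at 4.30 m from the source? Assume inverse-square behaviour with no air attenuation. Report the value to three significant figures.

47.2 min

Applying the 1/r² law, rate at 4.30 m:
(2.10/4.30)² = 0.2385, so 224 × 0.2385 = 53.42 R/h.
Stay time = 42.0 R ÷ 53.42 R/h = 0.7862 h = 47.17 min.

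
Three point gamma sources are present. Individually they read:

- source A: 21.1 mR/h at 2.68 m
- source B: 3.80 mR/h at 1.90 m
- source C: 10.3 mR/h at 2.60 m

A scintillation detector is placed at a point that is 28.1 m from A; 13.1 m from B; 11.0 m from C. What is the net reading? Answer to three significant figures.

0.847 mR/h

Each source contributes Iᵢ·(dᵢ/rᵢ)²; contributions add.
A: 21.1 × (2.68/28.1)² = 0.1919 mR/h
B: 3.80 × (1.90/13.1)² = 0.07994 mR/h
C: 10.3 × (2.60/11.0)² = 0.5754 mR/h
Total = 0.1919 + 0.07994 + 0.5754 = 0.8472 mR/h.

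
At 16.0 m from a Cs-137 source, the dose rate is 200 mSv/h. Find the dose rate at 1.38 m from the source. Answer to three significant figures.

26900 mSv/h

By the inverse-square law, the rate at 1.38 m is
200 × (16.0/1.38)² = 200 × 134.4 = 26880 mSv/h.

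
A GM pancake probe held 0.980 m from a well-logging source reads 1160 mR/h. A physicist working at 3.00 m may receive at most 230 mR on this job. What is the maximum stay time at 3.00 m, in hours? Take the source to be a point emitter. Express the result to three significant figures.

1.86 h

Since intensity falls as 1/r², rate at 3.00 m:
1160 × (0.980/3.00)² = 1160 × 0.1067 = 123.8 mR/h.
Stay time = 230 mR ÷ 123.8 mR/h = 1.858 h.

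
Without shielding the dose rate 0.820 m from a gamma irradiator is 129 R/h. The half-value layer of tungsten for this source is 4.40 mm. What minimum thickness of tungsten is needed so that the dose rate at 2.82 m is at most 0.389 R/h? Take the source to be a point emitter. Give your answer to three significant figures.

21.2 mm

At 2.82 m, distance alone gives (0.820/2.82)² = 0.08455, so 129 × 0.08455 = 10.91 R/h.
Further attenuation needed: 10.91/0.389 = 28.05.
n = log₂(28.05) = 4.810 half-value layers.
Thickness = 4.810 × 4.40 mm = 21.16 mm.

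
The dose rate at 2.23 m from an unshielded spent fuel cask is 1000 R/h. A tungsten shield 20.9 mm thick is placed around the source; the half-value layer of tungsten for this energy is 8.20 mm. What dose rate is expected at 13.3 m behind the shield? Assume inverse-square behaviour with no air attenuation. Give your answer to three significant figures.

Distance alone: 1000 × (2.23/13.3)² = 1000 × 0.02811 = 28.11 R/h.
Shield: 20.9/8.20 = 2.549 half-value layers → attenuation 2^(−2.549) = 0.1709.
Combined: 28.11 × 0.1709 = 4.804 R/h.

4.80 R/h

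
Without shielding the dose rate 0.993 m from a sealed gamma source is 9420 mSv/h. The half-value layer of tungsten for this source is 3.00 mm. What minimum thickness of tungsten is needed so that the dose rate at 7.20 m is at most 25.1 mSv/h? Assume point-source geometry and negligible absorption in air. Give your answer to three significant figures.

At 7.20 m, distance alone gives 9420 × (0.993/7.20)² = 9420 × 0.01902 = 179.2 mSv/h.
Further attenuation needed: 179.2/25.1 = 7.139.
n = log₂(7.139) = 2.836 half-value layers.
Thickness = 2.836 × 3.00 mm = 8.508 mm.

8.51 mm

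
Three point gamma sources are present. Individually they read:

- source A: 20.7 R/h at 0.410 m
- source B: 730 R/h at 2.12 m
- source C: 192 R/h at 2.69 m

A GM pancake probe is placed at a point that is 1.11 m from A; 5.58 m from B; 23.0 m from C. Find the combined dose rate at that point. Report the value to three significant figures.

111 R/h

By superposition, sum each source's inverse-square contribution:
A: 20.7 × (0.410/1.11)² = 2.824 R/h
B: 730 × (2.12/5.58)² = 105.4 R/h
C: 192 × (2.69/23.0)² = 2.626 R/h
Total = 2.824 + 105.4 + 2.626 = 110.9 R/h.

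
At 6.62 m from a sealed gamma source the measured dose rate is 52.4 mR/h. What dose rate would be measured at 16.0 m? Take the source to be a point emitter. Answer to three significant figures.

Applying the 1/r² law, scaling from 6.62 m to 16.0 m:
(6.62/16.0)² = 0.1712, so 52.4 × 0.1712 = 8.971 mR/h.

8.97 mR/h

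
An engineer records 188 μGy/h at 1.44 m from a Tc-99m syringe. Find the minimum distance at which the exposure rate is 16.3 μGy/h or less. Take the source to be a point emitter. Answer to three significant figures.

4.89 m

Since intensity falls as 1/r², d₂ = d₁·√(I₁/I₂).
I₁/I₂ = 188/16.3 = 11.53, so d₂ = 1.44 × √11.53 = 4.890 m.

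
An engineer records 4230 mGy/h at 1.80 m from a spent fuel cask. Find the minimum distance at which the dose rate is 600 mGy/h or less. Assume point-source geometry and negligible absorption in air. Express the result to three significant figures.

Using I₁d₁² = I₂d₂², d₂ = d₁·√(I₁/I₂).
I₁/I₂ = 4230/600 = 7.050, so d₂ = 1.80 × √7.050 = 4.779 m.

4.78 m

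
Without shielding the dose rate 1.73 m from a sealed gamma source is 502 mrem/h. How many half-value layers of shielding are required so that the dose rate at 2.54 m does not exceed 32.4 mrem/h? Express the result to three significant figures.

At 2.54 m, distance alone gives 502 × (1.73/2.54)² = 502 × 0.4639 = 232.9 mrem/h.
Further attenuation needed: 232.9/32.4 = 7.188.
n = log₂(7.188) = 2.846 half-value layers.

2.85 half-value layers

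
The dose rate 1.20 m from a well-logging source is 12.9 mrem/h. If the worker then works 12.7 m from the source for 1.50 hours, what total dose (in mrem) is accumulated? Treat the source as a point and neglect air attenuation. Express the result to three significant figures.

0.173 mrem

Since intensity falls as 1/r², rate at 12.7 m:
12.9 × (1.20/12.7)² = 12.9 × 0.008928 = 0.1152 mrem/h.
Dose = rate × time = 0.1152 mrem/h × 1.500 h = 0.1728 mrem.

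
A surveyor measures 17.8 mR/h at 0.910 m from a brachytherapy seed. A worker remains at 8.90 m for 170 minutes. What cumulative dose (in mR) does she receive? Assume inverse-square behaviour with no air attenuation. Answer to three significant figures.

Intensity scales as (d₁/d₂)², so rate at 8.90 m:
17.8 × (0.910/8.90)² = 17.8 × 0.01045 = 0.1860 mR/h.
Dose = rate × time = 0.1860 mR/h × 2.833 h = 0.5269 mR.

0.527 mR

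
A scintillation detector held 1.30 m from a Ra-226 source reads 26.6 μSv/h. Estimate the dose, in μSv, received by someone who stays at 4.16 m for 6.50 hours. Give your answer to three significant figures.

16.9 μSv

Intensity scales as (d₁/d₂)², so rate at 4.16 m:
(1.30/4.16)² = 0.09766, so 26.6 × 0.09766 = 2.598 μSv/h.
Dose = rate × time = 2.598 μSv/h × 6.500 h = 16.89 μSv.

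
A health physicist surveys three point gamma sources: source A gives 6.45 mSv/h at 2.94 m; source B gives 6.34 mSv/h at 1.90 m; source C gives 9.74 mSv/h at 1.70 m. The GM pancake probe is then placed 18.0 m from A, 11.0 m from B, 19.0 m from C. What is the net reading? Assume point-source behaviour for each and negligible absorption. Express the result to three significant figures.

Each source contributes Iᵢ·(dᵢ/rᵢ)²; contributions add.
A: 6.45 × (2.94/18.0)² = 0.1721 mSv/h
B: 6.34 × (1.90/11.0)² = 0.1892 mSv/h
C: 9.74 × (1.70/19.0)² = 0.07797 mSv/h
Total = 0.1721 + 0.1892 + 0.07797 = 0.4393 mSv/h.

0.439 mSv/h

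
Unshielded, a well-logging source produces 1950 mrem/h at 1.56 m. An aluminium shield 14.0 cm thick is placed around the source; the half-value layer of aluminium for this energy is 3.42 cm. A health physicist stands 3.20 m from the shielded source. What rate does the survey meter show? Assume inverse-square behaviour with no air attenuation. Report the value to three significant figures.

Distance alone: 1950 × (1.56/3.20)² = 1950 × 0.2377 = 463.5 mrem/h.
Shield: 14.0/3.42 = 4.094 half-value layers → attenuation 2^(−4.094) = 0.05856.
Combined: 463.5 × 0.05856 = 27.14 mrem/h.

27.1 mrem/h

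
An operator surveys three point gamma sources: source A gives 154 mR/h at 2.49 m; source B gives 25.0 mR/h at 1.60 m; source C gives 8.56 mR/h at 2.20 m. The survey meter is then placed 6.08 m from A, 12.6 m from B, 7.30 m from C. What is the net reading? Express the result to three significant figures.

27.0 mR/h

By superposition, sum each source's inverse-square contribution:
A: 154 × (2.49/6.08)² = 25.83 mR/h
B: 25.0 × (1.60/12.6)² = 0.4031 mR/h
C: 8.56 × (2.20/7.30)² = 0.7775 mR/h
Total = 25.83 + 0.4031 + 0.7775 = 27.01 mR/h.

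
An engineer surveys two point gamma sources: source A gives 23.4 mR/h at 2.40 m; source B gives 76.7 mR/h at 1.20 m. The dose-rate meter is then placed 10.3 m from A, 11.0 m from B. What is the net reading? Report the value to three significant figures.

2.18 mR/h

Each source contributes Iᵢ·(dᵢ/rᵢ)²; contributions add.
A: 23.4 × (2.40/10.3)² = 1.270 mR/h
B: 76.7 × (1.20/11.0)² = 0.9128 mR/h
Total = 1.270 + 0.9128 = 2.183 mR/h.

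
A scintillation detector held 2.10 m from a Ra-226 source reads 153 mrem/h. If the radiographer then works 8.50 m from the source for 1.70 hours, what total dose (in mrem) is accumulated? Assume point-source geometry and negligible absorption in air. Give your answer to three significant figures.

Intensity scales as (d₁/d₂)², so rate at 8.50 m:
(2.10/8.50)² = 0.06104, so 153 × 0.06104 = 9.339 mrem/h.
Dose = rate × time = 9.339 mrem/h × 1.700 h = 15.88 mrem.

15.9 mrem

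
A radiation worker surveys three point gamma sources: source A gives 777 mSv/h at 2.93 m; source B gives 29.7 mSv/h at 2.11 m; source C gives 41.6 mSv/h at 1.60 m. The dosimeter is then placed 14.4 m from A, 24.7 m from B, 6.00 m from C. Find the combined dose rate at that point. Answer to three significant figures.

Each source contributes Iᵢ·(dᵢ/rᵢ)²; contributions add.
A: 777 × (2.93/14.4)² = 32.17 mSv/h
B: 29.7 × (2.11/24.7)² = 0.2167 mSv/h
C: 41.6 × (1.60/6.00)² = 2.958 mSv/h
Total = 32.17 + 0.2167 + 2.958 = 35.34 mSv/h.

35.3 mSv/h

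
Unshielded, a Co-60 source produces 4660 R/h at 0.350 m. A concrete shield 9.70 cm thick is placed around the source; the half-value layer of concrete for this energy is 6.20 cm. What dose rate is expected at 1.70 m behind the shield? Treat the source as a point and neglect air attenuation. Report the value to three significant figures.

Distance alone: (0.350/1.70)² = 0.04239, so 4660 × 0.04239 = 197.5 R/h.
Shield: 9.70/6.20 = 1.565 half-value layers → attenuation 2^(−1.565) = 0.3380.
Combined: 197.5 × 0.3380 = 66.76 R/h.

66.8 R/h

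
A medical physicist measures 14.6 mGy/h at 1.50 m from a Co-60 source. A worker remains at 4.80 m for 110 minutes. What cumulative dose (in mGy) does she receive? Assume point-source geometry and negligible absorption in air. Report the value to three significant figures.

Since intensity falls as 1/r², rate at 4.80 m:
(1.50/4.80)² = 0.09766, so 14.6 × 0.09766 = 1.426 mGy/h.
Dose = rate × time = 1.426 mGy/h × 1.833 h = 2.614 mGy.

2.61 mGy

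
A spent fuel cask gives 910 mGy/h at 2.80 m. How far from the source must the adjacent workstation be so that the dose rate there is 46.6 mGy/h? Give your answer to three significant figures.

12.4 m

Applying the 1/r² law, d₂ = d₁·√(I₁/I₂).
I₁/I₂ = 910/46.6 = 19.53, so d₂ = 2.80 × √19.53 = 12.37 m.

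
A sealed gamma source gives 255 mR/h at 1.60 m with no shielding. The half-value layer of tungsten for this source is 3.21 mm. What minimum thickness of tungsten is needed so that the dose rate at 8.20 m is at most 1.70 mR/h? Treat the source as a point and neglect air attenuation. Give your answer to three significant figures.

At 8.20 m, distance alone gives 255 × (1.60/8.20)² = 255 × 0.03807 = 9.708 mR/h.
Further attenuation needed: 9.708/1.70 = 5.711.
n = log₂(5.711) = 2.514 half-value layers.
Thickness = 2.514 × 3.21 mm = 8.070 mm.

8.07 mm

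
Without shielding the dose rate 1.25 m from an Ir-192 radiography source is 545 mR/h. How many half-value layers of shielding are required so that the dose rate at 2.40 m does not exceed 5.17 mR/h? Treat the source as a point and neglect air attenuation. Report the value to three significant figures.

4.84 half-value layers

At 2.40 m, distance alone gives (1.25/2.40)² = 0.2713, so 545 × 0.2713 = 147.9 mR/h.
Further attenuation needed: 147.9/5.17 = 28.61.
n = log₂(28.61) = 4.838 half-value layers.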